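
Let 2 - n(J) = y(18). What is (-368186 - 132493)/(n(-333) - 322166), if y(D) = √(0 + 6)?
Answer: 26883458226/17298273815 - 166893*√6/34596547630 ≈ 1.5541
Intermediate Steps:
y(D) = √6
n(J) = 2 - √6
(-368186 - 132493)/(n(-333) - 322166) = (-368186 - 132493)/((2 - √6) - 322166) = -500679/(-322164 - √6)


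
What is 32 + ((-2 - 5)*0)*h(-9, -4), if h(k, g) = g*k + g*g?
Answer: 32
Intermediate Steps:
h(k, g) = g² + g*k (h(k, g) = g*k + g² = g² + g*k)
32 + ((-2 - 5)*0)*h(-9, -4) = 32 + ((-2 - 5)*0)*(-4*(-4 - 9)) = 32 + (-7*0)*(-4*(-13)) = 32 + 0*52 = 32 + 0 = 32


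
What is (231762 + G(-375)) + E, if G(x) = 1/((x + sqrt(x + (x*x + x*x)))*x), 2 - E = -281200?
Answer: 71943200999/140250 - sqrt(11235)/10518750 ≈ 5.1296e+5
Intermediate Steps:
E = 281202 (E = 2 - 1*(-281200) = 2 + 281200 = 281202)
G(x) = 1/(x*(x + sqrt(x + 2*x**2))) (G(x) = 1/((x + sqrt(x + (x**2 + x**2)))*x) = 1/((x + sqrt(x + 2*x**2))*x) = 1/(x*(x + sqrt(x + 2*x**2))))
(231762 + G(-375)) + E = (231762 + 1/((-375)*(-375 + sqrt(-375*(1 + 2*(-375)))))) + 281202 = (231762 - 1/(375*(-375 + sqrt(-375*(1 - 750))))) + 281202 = (231762 - 1/(375*(-375 + sqrt(-375*(-749))))) + 281202 = (231762 - 1/(375*(-375 + sqrt(280875)))) + 281202 = (231762 - 1/(375*(-375 + 5*sqrt(11235)))) + 281202 = 512964 - 1/(375*(-375 + 5*sqrt(11235)))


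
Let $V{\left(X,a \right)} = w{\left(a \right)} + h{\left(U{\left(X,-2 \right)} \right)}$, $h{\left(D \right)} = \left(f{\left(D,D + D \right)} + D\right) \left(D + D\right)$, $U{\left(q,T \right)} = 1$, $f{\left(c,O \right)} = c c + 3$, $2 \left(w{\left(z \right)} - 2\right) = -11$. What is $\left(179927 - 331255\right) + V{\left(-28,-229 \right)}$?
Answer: $- \frac{302643}{2} \approx -1.5132 \cdot 10^{5}$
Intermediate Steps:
$w{\left(z \right)} = - \frac{7}{2}$ ($w{\left(z \right)} = 2 + \frac{1}{2} \left(-11\right) = 2 - \frac{11}{2} = - \frac{7}{2}$)
$f{\left(c,O \right)} = 3 + c^{2}$ ($f{\left(c,O \right)} = c^{2} + 3 = 3 + c^{2}$)
$h{\left(D \right)} = 2 D \left(3 + D + D^{2}\right)$ ($h{\left(D \right)} = \left(\left(3 + D^{2}\right) + D\right) \left(D + D\right) = \left(3 + D + D^{2}\right) 2 D = 2 D \left(3 + D + D^{2}\right)$)
$V{\left(X,a \right)} = \frac{13}{2}$ ($V{\left(X,a \right)} = - \frac{7}{2} + 2 \cdot 1 \left(3 + 1 + 1^{2}\right) = - \frac{7}{2} + 2 \cdot 1 \left(3 + 1 + 1\right) = - \frac{7}{2} + 2 \cdot 1 \cdot 5 = - \frac{7}{2} + 10 = \frac{13}{2}$)
$\left(179927 - 331255\right) + V{\left(-28,-229 \right)} = \left(179927 - 331255\right) + \frac{13}{2} = -151328 + \frac{13}{2} = - \frac{302643}{2}$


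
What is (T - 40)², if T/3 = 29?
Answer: 2209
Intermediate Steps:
T = 87 (T = 3*29 = 87)
(T - 40)² = (87 - 40)² = 47² = 2209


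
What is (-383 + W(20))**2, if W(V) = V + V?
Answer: 117649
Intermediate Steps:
W(V) = 2*V
(-383 + W(20))**2 = (-383 + 2*20)**2 = (-383 + 40)**2 = (-343)**2 = 117649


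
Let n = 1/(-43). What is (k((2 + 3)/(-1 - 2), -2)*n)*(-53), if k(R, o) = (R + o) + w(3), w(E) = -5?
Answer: -1378/129 ≈ -10.682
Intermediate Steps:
n = -1/43 ≈ -0.023256
k(R, o) = -5 + R + o (k(R, o) = (R + o) - 5 = -5 + R + o)
(k((2 + 3)/(-1 - 2), -2)*n)*(-53) = ((-5 + (2 + 3)/(-1 - 2) - 2)*(-1/43))*(-53) = ((-5 + 5/(-3) - 2)*(-1/43))*(-53) = ((-5 + 5*(-1/3) - 2)*(-1/43))*(-53) = ((-5 - 5/3 - 2)*(-1/43))*(-53) = -26/3*(-1/43)*(-53) = (26/129)*(-53) = -1378/129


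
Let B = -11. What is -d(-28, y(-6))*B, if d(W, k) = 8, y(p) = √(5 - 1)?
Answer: 88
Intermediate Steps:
y(p) = 2 (y(p) = √4 = 2)
-d(-28, y(-6))*B = -8*(-11) = -1*(-88) = 88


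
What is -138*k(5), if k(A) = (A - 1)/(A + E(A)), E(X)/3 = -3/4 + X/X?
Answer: -96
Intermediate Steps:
E(X) = ¾ (E(X) = 3*(-3/4 + X/X) = 3*(-3*¼ + 1) = 3*(-¾ + 1) = 3*(¼) = ¾)
k(A) = (-1 + A)/(¾ + A) (k(A) = (A - 1)/(A + ¾) = (-1 + A)/(¾ + A))
-138*k(5) = -552*(-1 + 5)/(3 + 4*5) = -552*4/(3 + 20) = -552*4/23 = -138*16/23 = -96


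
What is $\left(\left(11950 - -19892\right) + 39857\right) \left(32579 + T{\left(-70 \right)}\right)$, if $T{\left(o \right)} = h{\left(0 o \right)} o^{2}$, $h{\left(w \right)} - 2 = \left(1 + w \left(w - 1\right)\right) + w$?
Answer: $3389857021$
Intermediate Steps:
$h{\left(w \right)} = 3 + w + w \left(-1 + w\right)$ ($h{\left(w \right)} = 2 + \left(\left(1 + w \left(w - 1\right)\right) + w\right) = 2 + \left(\left(1 + w \left(-1 + w\right)\right) + w\right) = 2 + \left(1 + w + w \left(-1 + w\right)\right) = 3 + w + w \left(-1 + w\right)$)
$T{\left(o \right)} = 3 o^{2}$ ($T{\left(o \right)} = \left(3 + \left(0 o\right)^{2}\right) o^{2} = \left(3 + 0^{2}\right) o^{2} = \left(3 + 0\right) o^{2} = 3 o^{2}$)
$\left(\left(11950 - -19892\right) + 39857\right) \left(32579 + T{\left(-70 \right)}\right) = \left(\left(11950 - -19892\right) + 39857\right) \left(32579 + 3 \left(-70\right)^{2}\right) = \left(\left(11950 + 19892\right) + 39857\right) \left(32579 + 3 \cdot 4900\right) = \left(31842 + 39857\right) \left(32579 + 14700\right) = 71699 \cdot 47279 = 3389857021$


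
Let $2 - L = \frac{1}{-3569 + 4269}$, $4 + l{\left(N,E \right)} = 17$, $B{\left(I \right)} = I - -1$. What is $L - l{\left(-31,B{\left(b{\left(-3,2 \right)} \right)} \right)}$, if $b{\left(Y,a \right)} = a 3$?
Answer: $- \frac{7701}{700} \approx -11.001$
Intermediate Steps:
$b{\left(Y,a \right)} = 3 a$
$B{\left(I \right)} = 1 + I$ ($B{\left(I \right)} = I + 1 = 1 + I$)
$l{\left(N,E \right)} = 13$ ($l{\left(N,E \right)} = -4 + 17 = 13$)
$L = \frac{1399}{700}$ ($L = 2 - \frac{1}{-3569 + 4269} = 2 - \frac{1}{700} = \frac{1399}{700} \approx 1.9986$)
$L - l{\left(-31,B{\left(b{\left(-3,2 \right)} \right)} \right)} = \frac{1399}{700} - 13 = - \frac{7701}{700}$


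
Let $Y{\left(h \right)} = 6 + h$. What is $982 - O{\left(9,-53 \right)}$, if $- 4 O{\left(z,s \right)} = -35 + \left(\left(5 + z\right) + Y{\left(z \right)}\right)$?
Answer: $\frac{1961}{2} \approx 980.5$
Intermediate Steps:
$O{\left(z,s \right)} = 6 - \frac{z}{2}$ ($O{\left(z,s \right)} = - \frac{-35 + \left(\left(5 + z\right) + \left(6 + z\right)\right)}{4} = - \frac{-35 + \left(11 + 2 z\right)}{4} = - \frac{-24 + 2 z}{4} = 6 - \frac{z}{2}$)
$982 - O{\left(9,-53 \right)} = 982 - \left(6 - \frac{9}{2}\right) = 982 - \frac{3}{2} = \frac{1961}{2}$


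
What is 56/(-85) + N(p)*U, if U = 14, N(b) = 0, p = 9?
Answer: -56/85 ≈ -0.65882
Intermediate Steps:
56/(-85) + N(p)*U = 56/(-85) + 0*14 = 56*(-1/85) + 0 = -56/85 + 0 = -56/85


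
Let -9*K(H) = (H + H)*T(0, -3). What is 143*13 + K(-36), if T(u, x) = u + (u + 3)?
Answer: 1883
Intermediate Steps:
T(u, x) = 3 + 2*u (T(u, x) = u + (3 + u) = 3 + 2*u)
K(H) = -2*H/3 (K(H) = -(H + H)*(3 + 2*0)/9 = -2*H*(3 + 0)/9 = -2*H*3/9 = -2*H/3)
143*13 + K(-36) = 143*13 - 2/3*(-36) = 1859 + 24 = 1883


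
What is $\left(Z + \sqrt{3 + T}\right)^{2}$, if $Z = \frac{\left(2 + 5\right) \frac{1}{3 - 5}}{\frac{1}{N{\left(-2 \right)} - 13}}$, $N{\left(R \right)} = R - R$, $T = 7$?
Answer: $\frac{8321}{4} + 91 \sqrt{10} \approx 2368.0$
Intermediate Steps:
$N{\left(R \right)} = 0$
$Z = \frac{91}{2}$ ($Z = \frac{\left(2 + 5\right) \frac{1}{3 - 5}}{\frac{1}{0 - 13}} = \frac{7 \frac{1}{-2}}{\frac{1}{-13}} = \frac{7 \left(- \frac{1}{2}\right)}{- \frac{1}{13}} = \left(- \frac{7}{2}\right) \left(-13\right) = \frac{91}{2} \approx 45.5$)
$\left(Z + \sqrt{3 + T}\right)^{2} = \left(\frac{91}{2} + \sqrt{3 + 7}\right)^{2} = \left(\frac{91}{2} + \sqrt{10}\right)^{2}$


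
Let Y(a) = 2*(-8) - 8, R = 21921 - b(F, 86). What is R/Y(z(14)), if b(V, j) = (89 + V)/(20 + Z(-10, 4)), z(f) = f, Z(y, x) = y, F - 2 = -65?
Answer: -13699/15 ≈ -913.27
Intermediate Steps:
F = -63 (F = 2 - 65 = -63)
b(V, j) = 89/10 + V/10 (b(V, j) = (89 + V)/(20 - 10) = (89 + V)/10 = (89 + V)*(⅒) = 89/10 + V/10)
R = 109592/5 (R = 21921 - (89/10 + (⅒)*(-63)) = 21921 - (89/10 - 63/10) = 21921 - 1*13/5 = 21921 - 13/5 = 109592/5 ≈ 21918.)
Y(a) = -24 (Y(a) = -16 - 8 = -24)
R/Y(z(14)) = (109592/5)/(-24) = (109592/5)*(-1/24) = -13699/15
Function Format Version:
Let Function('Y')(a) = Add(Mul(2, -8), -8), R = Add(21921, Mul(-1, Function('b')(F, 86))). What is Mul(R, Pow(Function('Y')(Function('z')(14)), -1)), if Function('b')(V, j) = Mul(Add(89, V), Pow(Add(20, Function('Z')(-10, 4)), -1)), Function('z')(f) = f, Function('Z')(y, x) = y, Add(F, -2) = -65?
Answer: Rational(-13699, 15) ≈ -913.27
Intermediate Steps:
F = -63 (F = Add(2, -65) = -63)
Function('b')(V, j) = Add(Rational(89, 10), Mul(Rational(1, 10), V)) (Function('b')(V, j) = Mul(Add(89, V), Pow(Add(20, -10), -1)) = Mul(Add(89, V), Pow(10, -1)) = Mul(Add(89, V), Rational(1, 10)) = Add(Rational(89, 10), Mul(Rational(1, 10), V)))
R = Rational(109592, 5) (R = Add(21921, Mul(-1, Add(Rational(89, 10), Mul(Rational(1, 10), -63)))) = Add(21921, Mul(-1, Add(Rational(89, 10), Rational(-63, 10)))) = Add(21921, Mul(-1, Rational(13, 5))) = Add(21921, Rational(-13, 5)) = Rational(109592, 5) ≈ 21918.)
Function('Y')(a) = -24 (Function('Y')(a) = Add(-16, -8) = -24)
Mul(R, Pow(Function('Y')(Function('z')(14)), -1)) = Mul(Rational(109592, 5), Pow(-24, -1)) = Mul(Rational(109592, 5), Rational(-1, 24)) = Rational(-13699, 15)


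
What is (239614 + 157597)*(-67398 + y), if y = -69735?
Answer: -54470736063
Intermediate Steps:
(239614 + 157597)*(-67398 + y) = (239614 + 157597)*(-67398 - 69735) = 397211*(-137133) = -54470736063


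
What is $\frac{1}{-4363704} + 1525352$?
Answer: $\frac{6656184623807}{4363704} \approx 1.5254 \cdot 10^{6}$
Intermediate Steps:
$\frac{1}{-4363704} + 1525352 = - \frac{1}{4363704} + 1525352 = \frac{6656184623807}{4363704}$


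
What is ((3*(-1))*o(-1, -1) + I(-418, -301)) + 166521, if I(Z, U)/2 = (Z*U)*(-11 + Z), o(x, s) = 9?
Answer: -107785350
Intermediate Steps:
I(Z, U) = 2*U*Z*(-11 + Z) (I(Z, U) = 2*((Z*U)*(-11 + Z)) = 2*((U*Z)*(-11 + Z)) = 2*(U*Z*(-11 + Z)) = 2*U*Z*(-11 + Z))
((3*(-1))*o(-1, -1) + I(-418, -301)) + 166521 = ((3*(-1))*9 + 2*(-301)*(-418)*(-11 - 418)) + 166521 = (-3*9 + 2*(-301)*(-418)*(-429)) + 166521 = (-27 - 107951844) + 166521 = -107951871 + 166521 = -107785350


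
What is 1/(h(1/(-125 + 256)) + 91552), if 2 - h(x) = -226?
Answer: 1/91780 ≈ 1.0896e-5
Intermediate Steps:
h(x) = 228 (h(x) = 2 - 1*(-226) = 2 + 226 = 228)
1/(h(1/(-125 + 256)) + 91552) = 1/(228 + 91552) = 1/91780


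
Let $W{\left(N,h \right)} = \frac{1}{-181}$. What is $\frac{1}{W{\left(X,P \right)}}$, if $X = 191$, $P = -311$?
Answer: $-181$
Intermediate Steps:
$W{\left(N,h \right)} = - \frac{1}{181}$
$\frac{1}{W{\left(X,P \right)}} = \frac{1}{- \frac{1}{181}} = -181$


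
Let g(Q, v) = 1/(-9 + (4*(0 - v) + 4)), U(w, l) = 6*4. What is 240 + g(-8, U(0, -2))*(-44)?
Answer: 24284/101 ≈ 240.44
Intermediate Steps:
U(w, l) = 24
g(Q, v) = 1/(-5 - 4*v) (g(Q, v) = 1/(-9 + (4*(-v) + 4)) = 1/(-9 + (-4*v + 4)) = 1/(-9 + (4 - 4*v)) = 1/(-5 - 4*v))
240 + g(-8, U(0, -2))*(-44) = 240 - 1/(5 + 4*24)*(-44) = 240 - 1/(5 + 96)*(-44) = 240 - 1/101*(-44) = 240 + 44/101 = 24284/101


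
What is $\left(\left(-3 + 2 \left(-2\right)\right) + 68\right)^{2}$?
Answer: $3721$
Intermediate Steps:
$\left(\left(-3 + 2 \left(-2\right)\right) + 68\right)^{2} = \left(\left(-3 - 4\right) + 68\right)^{2} = \left(-7 + 68\right)^{2} = 61^{2} = 3721$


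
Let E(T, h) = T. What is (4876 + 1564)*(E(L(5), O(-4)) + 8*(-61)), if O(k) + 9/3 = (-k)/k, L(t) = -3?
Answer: -3162040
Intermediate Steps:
O(k) = -4 (O(k) = -3 + (-k)/k = -3 - 1 = -4)
(4876 + 1564)*(E(L(5), O(-4)) + 8*(-61)) = (4876 + 1564)*(-3 + 8*(-61)) = 6440*(-3 - 488) = 6440*(-491) = -3162040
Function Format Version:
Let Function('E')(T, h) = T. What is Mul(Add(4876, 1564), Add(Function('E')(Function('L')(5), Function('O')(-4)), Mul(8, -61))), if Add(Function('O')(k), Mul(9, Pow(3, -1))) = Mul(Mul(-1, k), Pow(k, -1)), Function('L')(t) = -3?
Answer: -3162040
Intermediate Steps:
Function('O')(k) = -4 (Function('O')(k) = Add(-3, Mul(Mul(-1, k), Pow(k, -1))) = Add(-3, -1) = -4)
Mul(Add(4876, 1564), Add(Function('E')(Function('L')(5), Function('O')(-4)), Mul(8, -61))) = Mul(Add(4876, 1564), Add(-3, Mul(8, -61))) = Mul(6440, Add(-3, -488)) = Mul(6440, -491) = -3162040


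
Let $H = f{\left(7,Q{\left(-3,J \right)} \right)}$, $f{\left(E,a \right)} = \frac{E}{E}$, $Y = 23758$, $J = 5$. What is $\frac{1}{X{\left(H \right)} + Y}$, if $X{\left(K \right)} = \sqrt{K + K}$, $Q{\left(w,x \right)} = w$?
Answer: $\frac{11879}{282221281} - \frac{\sqrt{2}}{564442562} \approx 4.2089 \cdot 10^{-5}$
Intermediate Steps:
$f{\left(E,a \right)} = 1$
$H = 1$
$X{\left(K \right)} = \sqrt{2} \sqrt{K}$ ($X{\left(K \right)} = \sqrt{2 K} = \sqrt{2} \sqrt{K}$)
$\frac{1}{X{\left(H \right)} + Y} = \frac{1}{\sqrt{2} \sqrt{1} + 23758} = \frac{1}{\sqrt{2} \cdot 1 + 23758} = \frac{1}{\sqrt{2} + 23758} = \frac{1}{23758 + \sqrt{2}}$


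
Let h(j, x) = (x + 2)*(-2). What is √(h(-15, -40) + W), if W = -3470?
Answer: I*√3394 ≈ 58.258*I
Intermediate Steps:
h(j, x) = -4 - 2*x (h(j, x) = (2 + x)*(-2) = -4 - 2*x)
√(h(-15, -40) + W) = √((-4 - 2*(-40)) - 3470) = √((-4 + 80) - 3470) = √(76 - 3470) = √(-3394) = I*√3394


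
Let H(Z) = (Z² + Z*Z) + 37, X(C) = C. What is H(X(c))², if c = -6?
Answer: 11881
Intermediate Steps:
H(Z) = 37 + 2*Z² (H(Z) = (Z² + Z²) + 37 = 2*Z² + 37 = 37 + 2*Z²)
H(X(c))² = (37 + 2*(-6)²)² = (37 + 2*36)² = (37 + 72)² = 109² = 11881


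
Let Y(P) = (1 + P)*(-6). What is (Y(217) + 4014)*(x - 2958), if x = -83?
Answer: -8228946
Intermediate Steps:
Y(P) = -6 - 6*P
(Y(217) + 4014)*(x - 2958) = ((-6 - 6*217) + 4014)*(-83 - 2958) = ((-6 - 1302) + 4014)*(-3041) = (-1308 + 4014)*(-3041) = 2706*(-3041) = -8228946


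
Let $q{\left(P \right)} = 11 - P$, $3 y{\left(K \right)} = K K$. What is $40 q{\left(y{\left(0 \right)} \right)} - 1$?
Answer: $439$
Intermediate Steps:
$y{\left(K \right)} = \frac{K^{2}}{3}$ ($y{\left(K \right)} = \frac{K K}{3} = \frac{K^{2}}{3}$)
$40 q{\left(y{\left(0 \right)} \right)} - 1 = 40 \left(11 - \frac{0^{2}}{3}\right) - 1 = 40 \left(11 - \frac{1}{3} \cdot 0\right) - 1 = 40 \left(11 - 0\right) - 1 = 40 \left(11 + 0\right) - 1 = 40 \cdot 11 - 1 = 440 - 1 = 439$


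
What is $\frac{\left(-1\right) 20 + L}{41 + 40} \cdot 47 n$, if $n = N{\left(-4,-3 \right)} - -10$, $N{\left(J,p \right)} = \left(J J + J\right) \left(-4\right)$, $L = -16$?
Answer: $\frac{7144}{9} \approx 793.78$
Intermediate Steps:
$N{\left(J,p \right)} = - 4 J - 4 J^{2}$ ($N{\left(J,p \right)} = \left(J^{2} + J\right) \left(-4\right) = \left(J + J^{2}\right) \left(-4\right) = - 4 J - 4 J^{2}$)
$n = -38$ ($n = \left(-4\right) \left(-4\right) \left(1 - 4\right) - -10 = \left(-4\right) \left(-4\right) \left(-3\right) + 10 = -48 + 10 = -38$)
$\frac{\left(-1\right) 20 + L}{41 + 40} \cdot 47 n = \frac{\left(-1\right) 20 - 16}{41 + 40} \cdot 47 \left(-38\right) = \frac{-20 - 16}{81} \cdot 47 \left(-38\right) = \left(-36\right) \frac{1}{81} \cdot 47 \left(-38\right) = \left(- \frac{4}{9}\right) 47 \left(-38\right) = \left(- \frac{188}{9}\right) \left(-38\right) = \frac{7144}{9}$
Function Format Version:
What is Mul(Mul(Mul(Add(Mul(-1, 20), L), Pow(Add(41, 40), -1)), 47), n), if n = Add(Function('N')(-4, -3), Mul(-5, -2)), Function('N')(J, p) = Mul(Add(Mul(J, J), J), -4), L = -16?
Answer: Rational(7144, 9) ≈ 793.78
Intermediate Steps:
Function('N')(J, p) = Add(Mul(-4, J), Mul(-4, Pow(J, 2))) (Function('N')(J, p) = Mul(Add(Pow(J, 2), J), -4) = Mul(Add(J, Pow(J, 2)), -4) = Add(Mul(-4, J), Mul(-4, Pow(J, 2))))
n = -38 (n = Add(Mul(-4, -4, Add(1, -4)), Mul(-5, -2)) = Add(Mul(-4, -4, -3), 10) = Add(-48, 10) = -38)
Mul(Mul(Mul(Add(Mul(-1, 20), L), Pow(Add(41, 40), -1)), 47), n) = Mul(Mul(Mul(Add(Mul(-1, 20), -16), Pow(Add(41, 40), -1)), 47), -38) = Mul(Mul(Mul(Add(-20, -16), Pow(81, -1)), 47), -38) = Mul(Mul(Mul(-36, Rational(1, 81)), 47), -38) = Mul(Mul(Rational(-4, 9), 47), -38) = Mul(Rational(-188, 9), -38) = Rational(7144, 9)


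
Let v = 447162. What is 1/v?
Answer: 1/447162 ≈ 2.2363e-6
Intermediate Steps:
1/v = 1/447162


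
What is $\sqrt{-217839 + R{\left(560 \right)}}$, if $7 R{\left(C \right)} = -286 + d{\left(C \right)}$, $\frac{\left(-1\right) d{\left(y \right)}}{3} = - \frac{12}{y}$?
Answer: $\frac{i \sqrt{1067611255}}{70} \approx 466.78 i$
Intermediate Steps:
$d{\left(y \right)} = \frac{36}{y}$ ($d{\left(y \right)} = - 3 \left(- \frac{12}{y}\right) = \frac{36}{y}$)
$R{\left(C \right)} = - \frac{286}{7} + \frac{36}{7 C}$ ($R{\left(C \right)} = \frac{-286 + \frac{36}{C}}{7} = - \frac{286}{7} + \frac{36}{7 C}$)
$\sqrt{-217839 + R{\left(560 \right)}} = \sqrt{-217839 + \frac{2 \left(18 - 80080\right)}{7 \cdot 560}} = \sqrt{-217839 + \frac{2}{7} \cdot \frac{1}{560} \left(18 - 80080\right)} = \sqrt{-217839 + \frac{2}{7} \cdot \frac{1}{560} \left(-80062\right)} = \sqrt{-217839 - \frac{40031}{980}} = \sqrt{- \frac{213522251}{980}} = \frac{i \sqrt{1067611255}}{70}$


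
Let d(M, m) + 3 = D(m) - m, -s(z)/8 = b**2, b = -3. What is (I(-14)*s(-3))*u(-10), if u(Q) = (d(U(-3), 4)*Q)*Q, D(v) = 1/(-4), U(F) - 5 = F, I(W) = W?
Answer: -730800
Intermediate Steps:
U(F) = 5 + F
D(v) = -1/4
s(z) = -72 (s(z) = -8*(-3)**2 = -8*9 = -72)
d(M, m) = -13/4 - m (d(M, m) = -3 + (-1/4 - m) = -13/4 - m)
u(Q) = -29*Q**2/4 (u(Q) = ((-13/4 - 1*4)*Q)*Q = ((-13/4 - 4)*Q)*Q = (-29*Q/4)*Q = -29*Q**2/4)
(I(-14)*s(-3))*u(-10) = (-14*(-72))*(-29/4*(-10)**2) = 1008*(-29/4*100) = 1008*(-725) = -730800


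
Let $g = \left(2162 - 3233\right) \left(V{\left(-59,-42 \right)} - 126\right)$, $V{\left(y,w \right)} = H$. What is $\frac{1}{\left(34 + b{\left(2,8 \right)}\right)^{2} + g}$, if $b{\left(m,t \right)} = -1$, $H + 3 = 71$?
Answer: $\frac{1}{63207} \approx 1.5821 \cdot 10^{-5}$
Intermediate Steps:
$H = 68$ ($H = -3 + 71 = 68$)
$V{\left(y,w \right)} = 68$
$g = 62118$ ($g = \left(2162 - 3233\right) \left(68 - 126\right) = \left(-1071\right) \left(-58\right) = 62118$)
$\frac{1}{\left(34 + b{\left(2,8 \right)}\right)^{2} + g} = \frac{1}{\left(34 - 1\right)^{2} + 62118} = \frac{1}{33^{2} + 62118} = \frac{1}{1089 + 62118} = \frac{1}{63207}$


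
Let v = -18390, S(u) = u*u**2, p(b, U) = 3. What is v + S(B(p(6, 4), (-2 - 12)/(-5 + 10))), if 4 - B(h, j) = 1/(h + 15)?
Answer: -106892569/5832 ≈ -18329.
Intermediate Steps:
B(h, j) = 4 - 1/(15 + h) (B(h, j) = 4 - 1/(h + 15) = 4 - 1/(15 + h))
S(u) = u**3
v + S(B(p(6, 4), (-2 - 12)/(-5 + 10))) = -18390 + ((59 + 4*3)/(15 + 3))**3 = -18390 + ((59 + 12)/18)**3 = -18390 + ((1/18)*71)**3 = -18390 + (71/18)**3 = -18390 + 357911/5832 = -106892569/5832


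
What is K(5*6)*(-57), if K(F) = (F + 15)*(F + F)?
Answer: -153900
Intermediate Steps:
K(F) = 2*F*(15 + F) (K(F) = (15 + F)*(2*F) = 2*F*(15 + F))
K(5*6)*(-57) = (2*(5*6)*(15 + 5*6))*(-57) = (2*30*(15 + 30))*(-57) = (2*30*45)*(-57) = 2700*(-57) = -153900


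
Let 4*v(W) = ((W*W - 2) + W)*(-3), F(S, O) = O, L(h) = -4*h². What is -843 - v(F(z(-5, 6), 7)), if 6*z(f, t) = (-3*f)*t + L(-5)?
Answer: -1605/2 ≈ -802.50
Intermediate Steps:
z(f, t) = -50/3 - f*t/2 (z(f, t) = ((-3*f)*t - 4*(-5)²)/6 = (-3*f*t - 4*25)/6 = (-3*f*t - 100)/6 = (-100 - 3*f*t)/6 = -50/3 - f*t/2)
v(W) = 3/2 - 3*W/4 - 3*W²/4 (v(W) = (((W*W - 2) + W)*(-3))/4 = (((W² - 2) + W)*(-3))/4 = (((-2 + W²) + W)*(-3))/4 = ((-2 + W + W²)*(-3))/4 = (6 - 3*W - 3*W²)/4 = 3/2 - 3*W/4 - 3*W²/4)
-843 - v(F(z(-5, 6), 7)) = -843 - (3/2 - ¾*7 - ¾*7²) = -843 - (3/2 - 21/4 - ¾*49) = -843 - (3/2 - 21/4 - 147/4) = -843 - 1*(-81/2) = -843 + 81/2 = -1605/2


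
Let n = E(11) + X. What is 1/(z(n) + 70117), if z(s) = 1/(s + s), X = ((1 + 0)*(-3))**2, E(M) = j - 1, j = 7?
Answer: 30/2103511 ≈ 1.4262e-5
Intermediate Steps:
E(M) = 6 (E(M) = 7 - 1 = 6)
X = 9 (X = (1*(-3))**2 = (-3)**2 = 9)
n = 15 (n = 6 + 9 = 15)
z(s) = 1/(2*s)
1/(z(n) + 70117) = 1/((1/2)/15 + 70117) = 1/((1/2)*(1/15) + 70117) = 1/(1/30 + 70117) = 1/(2103511/30) = 30/2103511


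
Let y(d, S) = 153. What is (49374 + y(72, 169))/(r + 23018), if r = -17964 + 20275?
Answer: 16509/8443 ≈ 1.9553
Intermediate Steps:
r = 2311
(49374 + y(72, 169))/(r + 23018) = (49374 + 153)/(2311 + 23018) = 49527/25329 = 49527*(1/25329) = 16509/8443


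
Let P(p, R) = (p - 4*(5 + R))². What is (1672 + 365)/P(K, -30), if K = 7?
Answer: 2037/11449 ≈ 0.17792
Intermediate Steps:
P(p, R) = (-20 + p - 4*R)² (P(p, R) = (p + (-20 - 4*R))² = (-20 + p - 4*R)²)
(1672 + 365)/P(K, -30) = (1672 + 365)/((20 - 1*7 + 4*(-30))²) = 2037/((20 - 7 - 120)²) = 2037/((-107)²) = 2037/11449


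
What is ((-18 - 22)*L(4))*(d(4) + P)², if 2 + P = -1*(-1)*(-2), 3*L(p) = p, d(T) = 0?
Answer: -2560/3 ≈ -853.33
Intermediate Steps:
L(p) = p/3
P = -4 (P = -2 - 1*(-1)*(-2) = -2 + 1*(-2) = -2 - 2 = -4)
((-18 - 22)*L(4))*(d(4) + P)² = ((-18 - 22)*((⅓)*4))*(0 - 4)² = -40*4/3*(-4)² = -160/3*16 = -2560/3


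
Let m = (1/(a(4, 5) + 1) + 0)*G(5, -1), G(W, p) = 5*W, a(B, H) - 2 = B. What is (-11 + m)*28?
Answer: -208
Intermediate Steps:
a(B, H) = 2 + B
m = 25/7 (m = (1/((2 + 4) + 1) + 0)*(5*5) = (1/(6 + 1) + 0)*25 = (1/7 + 0)*25 = (1/7)*25 = 25/7 ≈ 3.5714)
(-11 + m)*28 = (-11 + 25/7)*28 = -52/7*28 = -208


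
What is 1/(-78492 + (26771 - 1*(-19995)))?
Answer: -1/31726 ≈ -3.1520e-5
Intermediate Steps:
1/(-78492 + (26771 - 1*(-19995))) = 1/(-78492 + (26771 + 19995)) = 1/(-78492 + 46766) = 1/(-31726) = -1/31726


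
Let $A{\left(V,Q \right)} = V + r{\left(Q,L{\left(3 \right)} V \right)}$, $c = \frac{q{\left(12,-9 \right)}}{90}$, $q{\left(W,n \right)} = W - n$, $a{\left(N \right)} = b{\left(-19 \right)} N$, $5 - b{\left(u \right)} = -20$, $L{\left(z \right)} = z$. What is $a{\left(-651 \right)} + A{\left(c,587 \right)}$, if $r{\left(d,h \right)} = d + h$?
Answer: $- \frac{235306}{15} \approx -15687.0$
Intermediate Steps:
$b{\left(u \right)} = 25$ ($b{\left(u \right)} = 5 - -20 = 5 + 20 = 25$)
$a{\left(N \right)} = 25 N$
$c = \frac{7}{30}$ ($c = \frac{12 - -9}{90} = \left(12 + 9\right) \frac{1}{90} = 21 \cdot \frac{1}{90} = \frac{7}{30} \approx 0.23333$)
$A{\left(V,Q \right)} = Q + 4 V$ ($A{\left(V,Q \right)} = V + \left(Q + 3 V\right) = Q + 4 V$)
$a{\left(-651 \right)} + A{\left(c,587 \right)} = 25 \left(-651\right) + \left(587 + 4 \cdot \frac{7}{30}\right) = -16275 + \left(587 + \frac{14}{15}\right) = -16275 + \frac{8819}{15} = - \frac{235306}{15}$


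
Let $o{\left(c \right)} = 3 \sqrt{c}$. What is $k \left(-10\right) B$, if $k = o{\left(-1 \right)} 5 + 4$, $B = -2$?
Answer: $80 + 300 i \approx 80.0 + 300.0 i$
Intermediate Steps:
$k = 4 + 15 i$ ($k = 3 \sqrt{-1} \cdot 5 + 4 = 3 i 5 + 4 = 15 i + 4 = 4 + 15 i \approx 4.0 + 15.0 i$)
$k \left(-10\right) B = \left(4 + 15 i\right) \left(-10\right) \left(-2\right) = \left(-40 - 150 i\right) \left(-2\right) = 80 + 300 i$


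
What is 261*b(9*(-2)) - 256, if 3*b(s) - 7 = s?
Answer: -1213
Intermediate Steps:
b(s) = 7/3 + s/3
261*b(9*(-2)) - 256 = 261*(7/3 + (9*(-2))/3) - 256 = 261*(7/3 + (1/3)*(-18)) - 256 = 261*(7/3 - 6) - 256 = 261*(-11/3) - 256 = -957 - 256 = -1213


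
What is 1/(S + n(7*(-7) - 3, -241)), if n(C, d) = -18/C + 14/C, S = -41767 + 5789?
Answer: -13/467713 ≈ -2.7795e-5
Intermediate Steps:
S = -35978
n(C, d) = -4/C
1/(S + n(7*(-7) - 3, -241)) = 1/(-35978 - 4/(7*(-7) - 3)) = 1/(-35978 - 4/(-49 - 3)) = 1/(-35978 - 4/(-52)) = 1/(-35978 - 4*(-1/52)) = 1/(-35978 + 1/13) = 1/(-467713/13) = -13/467713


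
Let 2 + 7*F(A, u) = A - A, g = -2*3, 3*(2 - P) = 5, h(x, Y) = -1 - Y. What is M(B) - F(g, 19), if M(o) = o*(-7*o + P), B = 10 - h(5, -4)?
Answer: -7148/21 ≈ -340.38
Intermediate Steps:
P = 1/3 (P = 2 - 1/3*5 = 2 - 5/3 = 1/3 ≈ 0.33333)
g = -6
B = 7 (B = 10 - (-1 - 1*(-4)) = 10 - (-1 + 4) = 10 - 1*3 = 10 - 3 = 7)
F(A, u) = -2/7 (F(A, u) = -2/7 + (A - A)/7 = -2/7 + (1/7)*0 = -2/7 + 0 = -2/7)
M(o) = o*(1/3 - 7*o) (M(o) = o*(-7*o + 1/3) = o*(1/3 - 7*o))
M(B) - F(g, 19) = (1/3)*7*(1 - 21*7) - 1*(-2/7) = (1/3)*7*(1 - 147) + 2/7 = (1/3)*7*(-146) + 2/7 = -1022/3 + 2/7 = -7148/21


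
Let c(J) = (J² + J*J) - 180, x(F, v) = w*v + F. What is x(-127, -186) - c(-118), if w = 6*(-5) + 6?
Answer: -23331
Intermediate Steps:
w = -24 (w = -30 + 6 = -24)
x(F, v) = F - 24*v (x(F, v) = -24*v + F = F - 24*v)
c(J) = -180 + 2*J² (c(J) = (J² + J²) - 180 = 2*J² - 180 = -180 + 2*J²)
x(-127, -186) - c(-118) = (-127 - 24*(-186)) - (-180 + 2*(-118)²) = (-127 + 4464) - (-180 + 2*13924) = 4337 - (-180 + 27848) = 4337 - 1*27668 = 4337 - 27668 = -23331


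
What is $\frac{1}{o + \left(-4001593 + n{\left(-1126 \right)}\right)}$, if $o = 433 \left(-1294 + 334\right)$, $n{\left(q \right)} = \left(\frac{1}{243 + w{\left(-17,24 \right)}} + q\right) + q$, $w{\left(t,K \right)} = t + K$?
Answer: $- \frac{250}{1104881249} \approx -2.2627 \cdot 10^{-7}$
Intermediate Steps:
$w{\left(t,K \right)} = K + t$
$n{\left(q \right)} = \frac{1}{250} + 2 q$ ($n{\left(q \right)} = \left(\frac{1}{243 + \left(24 - 17\right)} + q\right) + q = \left(\frac{1}{243 + 7} + q\right) + q = \left(\frac{1}{250} + q\right) + q = \frac{1}{250} + 2 q$)
$o = -415680$ ($o = 433 \left(-960\right) = -415680$)
$\frac{1}{o + \left(-4001593 + n{\left(-1126 \right)}\right)} = \frac{1}{-415680 + \left(-4001593 + \left(\frac{1}{250} + 2 \left(-1126\right)\right)\right)} = \frac{1}{-415680 + \left(-4001593 + \left(\frac{1}{250} - 2252\right)\right)} = \frac{1}{-415680 - \frac{1000961249}{250}} = \frac{1}{- \frac{1104881249}{250}} = - \frac{250}{1104881249}$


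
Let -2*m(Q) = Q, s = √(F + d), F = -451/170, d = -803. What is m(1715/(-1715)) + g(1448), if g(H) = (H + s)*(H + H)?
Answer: 8386817/2 + 1448*I*√23283370/85 ≈ 4.1934e+6 + 82200.0*I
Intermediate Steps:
F = -451/170 (F = -451*1/170 = -451/170 ≈ -2.6529)
s = I*√23283370/170 (s = √(-451/170 - 803) = √(-136961/170) = I*√23283370/170 ≈ 28.384*I)
m(Q) = -Q/2
g(H) = 2*H*(H + I*√23283370/170) (g(H) = (H + I*√23283370/170)*(H + H) = (H + I*√23283370/170)*(2*H) = 2*H*(H + I*√23283370/170))
m(1715/(-1715)) + g(1448) = -1715/(2*(-1715)) + (1/85)*1448*(170*1448 + I*√23283370) = -1715*(-1)/(2*1715) + (1/85)*1448*(246160 + I*√23283370) = -½*(-1) + (4193408 + 1448*I*√23283370/85) = ½ + (4193408 + 1448*I*√23283370/85) = 8386817/2 + 1448*I*√23283370/85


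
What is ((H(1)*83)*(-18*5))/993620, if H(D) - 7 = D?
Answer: -2988/49681 ≈ -0.060144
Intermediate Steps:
H(D) = 7 + D
((H(1)*83)*(-18*5))/993620 = (((7 + 1)*83)*(-18*5))/993620 = ((8*83)*(-90))*(1/993620) = (664*(-90))*(1/993620) = -59760*1/993620 = -2988/49681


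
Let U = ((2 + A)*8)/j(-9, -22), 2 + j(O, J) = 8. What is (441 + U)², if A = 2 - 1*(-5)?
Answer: 205209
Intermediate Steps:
A = 7 (A = 2 + 5 = 7)
j(O, J) = 6 (j(O, J) = -2 + 8 = 6)
U = 12 (U = ((2 + 7)*8)/6 = (9*8)*(⅙) = 72*(⅙) = 12)
(441 + U)² = (441 + 12)² = 453² = 205209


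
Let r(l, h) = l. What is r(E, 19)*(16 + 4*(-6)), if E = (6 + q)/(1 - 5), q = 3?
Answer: 18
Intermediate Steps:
E = -9/4 (E = (6 + 3)/(1 - 5) = 9/(-4) = 9*(-¼) = -9/4 ≈ -2.2500)
r(E, 19)*(16 + 4*(-6)) = -9*(16 + 4*(-6))/4 = -9*(16 - 24)/4 = -9/4*(-8) = 18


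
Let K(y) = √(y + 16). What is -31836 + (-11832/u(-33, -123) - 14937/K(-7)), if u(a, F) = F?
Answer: -1505471/41 ≈ -36719.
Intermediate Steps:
K(y) = √(16 + y)
-31836 + (-11832/u(-33, -123) - 14937/K(-7)) = -31836 + (-11832/(-123) - 14937/√(16 - 7)) = -31836 + (-11832*(-1/123) - 14937/(√9)) = -31836 + (3944/41 - 14937/3) = -31836 + (3944/41 - 14937*⅓) = -31836 + (3944/41 - 4979) = -31836 - 200195/41 = -1505471/41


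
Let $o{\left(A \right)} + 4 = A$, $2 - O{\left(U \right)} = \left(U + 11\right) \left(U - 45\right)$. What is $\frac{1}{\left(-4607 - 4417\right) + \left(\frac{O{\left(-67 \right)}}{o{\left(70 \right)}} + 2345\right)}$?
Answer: $- \frac{1}{6774} \approx -0.00014762$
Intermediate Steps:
$O{\left(U \right)} = 2 - \left(-45 + U\right) \left(11 + U\right)$ ($O{\left(U \right)} = 2 - \left(U + 11\right) \left(U - 45\right) = 2 - \left(11 + U\right) \left(-45 + U\right) = 2 - \left(-45 + U\right) \left(11 + U\right)$)
$o{\left(A \right)} = -4 + A$
$\frac{1}{\left(-4607 - 4417\right) + \left(\frac{O{\left(-67 \right)}}{o{\left(70 \right)}} + 2345\right)} = \frac{1}{\left(-4607 - 4417\right) + \left(\frac{497 - \left(-67\right)^{2} + 34 \left(-67\right)}{-4 + 70} + 2345\right)} = \frac{1}{-9024 + \left(\frac{497 - 4489 - 2278}{66} + 2345\right)} = \frac{1}{-9024 + \left(\left(497 - 4489 - 2278\right) \frac{1}{66} + 2345\right)} = \frac{1}{-9024 + \left(\left(-6270\right) \frac{1}{66} + 2345\right)} = \frac{1}{-9024 + \left(-95 + 2345\right)} = \frac{1}{-9024 + 2250} = \frac{1}{-6774} = - \frac{1}{6774}$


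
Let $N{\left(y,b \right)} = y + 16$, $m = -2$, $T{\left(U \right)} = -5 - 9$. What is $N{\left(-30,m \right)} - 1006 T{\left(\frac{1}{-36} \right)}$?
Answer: $14070$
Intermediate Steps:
$T{\left(U \right)} = -14$ ($T{\left(U \right)} = -5 - 9 = -14$)
$N{\left(y,b \right)} = 16 + y$
$N{\left(-30,m \right)} - 1006 T{\left(\frac{1}{-36} \right)} = \left(16 - 30\right) - -14084 = -14 + 14084 = 14070$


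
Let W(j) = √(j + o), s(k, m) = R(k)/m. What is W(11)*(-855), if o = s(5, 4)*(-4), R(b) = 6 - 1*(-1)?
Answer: -1710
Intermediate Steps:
R(b) = 7 (R(b) = 6 + 1 = 7)
s(k, m) = 7/m
o = -7 (o = (7/4)*(-4) = -7)
W(j) = √(-7 + j) (W(j) = √(j - 7) = √(-7 + j))
W(11)*(-855) = √(-7 + 11)*(-855) = √4*(-855) = 2*(-855) = -1710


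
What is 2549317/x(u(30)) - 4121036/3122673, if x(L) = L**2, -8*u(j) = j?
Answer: 42456668865452/234200475 ≈ 1.8128e+5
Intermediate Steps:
u(j) = -j/8
2549317/x(u(30)) - 4121036/3122673 = 2549317/((-1/8*30)**2) - 4121036/3122673 = 2549317/((-15/4)**2) - 4121036*1/3122673 = 2549317/(225/16) - 4121036/3122673 = 2549317*(16/225) - 4121036/3122673 = 40789072/225 - 4121036/3122673 = 42456668865452/234200475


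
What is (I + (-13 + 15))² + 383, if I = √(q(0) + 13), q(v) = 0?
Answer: 400 + 4*√13 ≈ 414.42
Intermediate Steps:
I = √13 (I = √(0 + 13) = √13 ≈ 3.6056)
(I + (-13 + 15))² + 383 = (√13 + (-13 + 15))² + 383 = (√13 + 2)² + 383 = (2 + √13)² + 383 = 383 + (2 + √13)²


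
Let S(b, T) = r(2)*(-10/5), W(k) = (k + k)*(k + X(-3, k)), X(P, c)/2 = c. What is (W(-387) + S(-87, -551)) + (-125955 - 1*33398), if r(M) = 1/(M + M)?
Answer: 1478521/2 ≈ 7.3926e+5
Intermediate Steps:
X(P, c) = 2*c
r(M) = 1/(2*M)
W(k) = 6*k² (W(k) = (k + k)*(k + 2*k) = (2*k)*(3*k) = 6*k²)
S(b, T) = -½ (S(b, T) = ((½)/2)*(-10/5) = ((½)*(½))*(-10*⅕) = (¼)*(-2) = -½)
(W(-387) + S(-87, -551)) + (-125955 - 1*33398) = (6*(-387)² - ½) + (-125955 - 1*33398) = (6*149769 - ½) + (-125955 - 33398) = (898614 - ½) - 159353 = 1797227/2 - 159353 = 1478521/2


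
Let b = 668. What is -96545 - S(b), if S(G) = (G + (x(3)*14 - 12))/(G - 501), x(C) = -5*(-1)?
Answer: -16123741/167 ≈ -96549.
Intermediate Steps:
x(C) = 5
S(G) = (58 + G)/(-501 + G) (S(G) = (G + (5*14 - 12))/(G - 501) = (G + (70 - 12))/(-501 + G) = (G + 58)/(-501 + G) = (58 + G)/(-501 + G))
-96545 - S(b) = -96545 - (58 + 668)/(-501 + 668) = -96545 - 726/167 = -16123741/167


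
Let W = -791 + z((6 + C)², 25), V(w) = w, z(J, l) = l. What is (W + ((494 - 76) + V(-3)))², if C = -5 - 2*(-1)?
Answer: 123201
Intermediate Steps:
C = -3 (C = -5 + 2 = -3)
W = -766 (W = -791 + 25 = -766)
(W + ((494 - 76) + V(-3)))² = (-766 + ((494 - 76) - 3))² = (-766 + (418 - 3))² = (-766 + 415)² = (-351)² = 123201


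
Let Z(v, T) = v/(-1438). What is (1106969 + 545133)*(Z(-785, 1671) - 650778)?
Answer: -773033377370929/719 ≈ -1.0752e+12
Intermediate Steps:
Z(v, T) = -v/1438 (Z(v, T) = v*(-1/1438) = -v/1438)
(1106969 + 545133)*(Z(-785, 1671) - 650778) = (1106969 + 545133)*(-1/1438*(-785) - 650778) = 1652102*(785/1438 - 650778) = 1652102*(-935817979/1438) = -773033377370929/719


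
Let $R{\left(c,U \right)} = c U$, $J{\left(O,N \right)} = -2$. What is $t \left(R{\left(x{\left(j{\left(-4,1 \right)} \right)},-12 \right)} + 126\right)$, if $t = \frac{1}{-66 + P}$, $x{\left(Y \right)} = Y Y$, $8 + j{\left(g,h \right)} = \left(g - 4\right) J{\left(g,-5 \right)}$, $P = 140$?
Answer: $- \frac{321}{37} \approx -8.6757$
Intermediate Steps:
$j{\left(g,h \right)} = - 2 g$ ($j{\left(g,h \right)} = -8 + \left(g - 4\right) \left(-2\right) = -8 + \left(-4 + g\right) \left(-2\right) = -8 - \left(-8 + 2 g\right) = - 2 g$)
$x{\left(Y \right)} = Y^{2}$
$R{\left(c,U \right)} = U c$
$t = \frac{1}{74}$ ($t = \frac{1}{-66 + 140} = \frac{1}{74} \approx 0.013514$)
$t \left(R{\left(x{\left(j{\left(-4,1 \right)} \right)},-12 \right)} + 126\right) = \frac{- 12 \left(\left(-2\right) \left(-4\right)\right)^{2} + 126}{74} = \frac{- 12 \cdot 8^{2} + 126}{74} = \frac{\left(-12\right) 64 + 126}{74} = \frac{-768 + 126}{74} = \frac{1}{74} \left(-642\right) = - \frac{321}{37}$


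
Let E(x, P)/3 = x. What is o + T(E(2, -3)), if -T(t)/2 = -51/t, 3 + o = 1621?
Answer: 1635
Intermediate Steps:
E(x, P) = 3*x
o = 1618 (o = -3 + 1621 = 1618)
T(t) = 102/t (T(t) = -(-102)/t = 102/t)
o + T(E(2, -3)) = 1618 + 102/((3*2)) = 1618 + 102/6 = 1618 + 102*(⅙) = 1618 + 17 = 1635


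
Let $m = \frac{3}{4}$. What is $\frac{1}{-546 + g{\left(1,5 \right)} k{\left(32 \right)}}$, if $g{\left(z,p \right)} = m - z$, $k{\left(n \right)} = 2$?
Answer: $- \frac{2}{1093} \approx -0.0018298$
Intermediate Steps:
$m = \frac{3}{4}$ ($m = 3 \cdot \frac{1}{4} = \frac{3}{4} \approx 0.75$)
$g{\left(z,p \right)} = \frac{3}{4} - z$
$\frac{1}{-546 + g{\left(1,5 \right)} k{\left(32 \right)}} = \frac{1}{-546 + \left(\frac{3}{4} - 1\right) 2} = \frac{1}{-546 - \frac{1}{2}} = \frac{1}{- \frac{1093}{2}} = - \frac{2}{1093}$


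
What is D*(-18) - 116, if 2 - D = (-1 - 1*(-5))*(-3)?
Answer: -368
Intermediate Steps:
D = 14 (D = 2 - (-1 - 1*(-5))*(-3) = 2 - (-1 + 5)*(-3) = 2 - 4*(-3) = 2 - 1*(-12) = 2 + 12 = 14)
D*(-18) - 116 = 14*(-18) - 116 = -252 - 116 = -368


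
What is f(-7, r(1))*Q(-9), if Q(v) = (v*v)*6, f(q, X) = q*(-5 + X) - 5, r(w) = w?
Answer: 11178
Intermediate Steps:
f(q, X) = -5 + q*(-5 + X)
Q(v) = 6*v² (Q(v) = v²*6 = 6*v²)
f(-7, r(1))*Q(-9) = (-5 - 5*(-7) + 1*(-7))*(6*(-9)²) = (-5 + 35 - 7)*(6*81) = 23*486 = 11178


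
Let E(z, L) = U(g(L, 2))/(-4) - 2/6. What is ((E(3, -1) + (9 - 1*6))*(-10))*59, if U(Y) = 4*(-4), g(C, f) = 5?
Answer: -11800/3 ≈ -3933.3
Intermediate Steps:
U(Y) = -16
E(z, L) = 11/3 (E(z, L) = -16/(-4) - 2/6 = -16*(-¼) - 2*⅙ = 4 - ⅓ = 11/3)
((E(3, -1) + (9 - 1*6))*(-10))*59 = ((11/3 + (9 - 1*6))*(-10))*59 = ((11/3 + (9 - 6))*(-10))*59 = ((11/3 + 3)*(-10))*59 = ((20/3)*(-10))*59 = -200/3*59 = -11800/3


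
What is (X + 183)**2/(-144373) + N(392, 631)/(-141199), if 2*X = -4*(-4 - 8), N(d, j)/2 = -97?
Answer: -6022227589/20385323227 ≈ -0.29542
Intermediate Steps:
N(d, j) = -194 (N(d, j) = 2*(-97) = -194)
X = 24 (X = (-4*(-4 - 8))/2 = (-4*(-12))/2 = (1/2)*48 = 24)
(X + 183)**2/(-144373) + N(392, 631)/(-141199) = (24 + 183)**2/(-144373) - 194/(-141199) = 207**2*(-1/144373) - 194*(-1/141199) = 42849*(-1/144373) + 194/141199 = -42849/144373 + 194/141199 = -6022227589/20385323227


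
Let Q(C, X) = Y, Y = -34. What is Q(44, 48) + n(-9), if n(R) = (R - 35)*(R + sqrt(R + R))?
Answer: 362 - 132*I*sqrt(2) ≈ 362.0 - 186.68*I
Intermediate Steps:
n(R) = (-35 + R)*(R + sqrt(2)*sqrt(R)) (n(R) = (-35 + R)*(R + sqrt(2*R)) = (-35 + R)*(R + sqrt(2)*sqrt(R)))
Q(C, X) = -34
Q(44, 48) + n(-9) = -34 + ((-9)**2 - 35*(-9) + sqrt(2)*(-9)**(3/2) - 35*sqrt(2)*sqrt(-9)) = -34 + (81 + 315 + sqrt(2)*(-27*I) - 35*sqrt(2)*3*I) = -34 + (81 + 315 - 27*I*sqrt(2) - 105*I*sqrt(2)) = -34 + (396 - 132*I*sqrt(2)) = 362 - 132*I*sqrt(2)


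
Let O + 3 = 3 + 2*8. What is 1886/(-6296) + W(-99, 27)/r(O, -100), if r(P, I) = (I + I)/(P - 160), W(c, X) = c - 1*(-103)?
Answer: 203081/78700 ≈ 2.5804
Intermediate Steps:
W(c, X) = 103 + c (W(c, X) = c + 103 = 103 + c)
O = 16 (O = -3 + (3 + 2*8) = -3 + (3 + 16) = -3 + 19 = 16)
r(P, I) = 2*I/(-160 + P) (r(P, I) = (2*I)/(-160 + P) = 2*I/(-160 + P))
1886/(-6296) + W(-99, 27)/r(O, -100) = 1886/(-6296) + (103 - 99)/((2*(-100)/(-160 + 16))) = 1886*(-1/6296) + 4/((2*(-100)/(-144))) = -943/3148 + 4/((2*(-100)*(-1/144))) = -943/3148 + 4/(25/18) = -943/3148 + 4*(18/25) = -943/3148 + 72/25 = 203081/78700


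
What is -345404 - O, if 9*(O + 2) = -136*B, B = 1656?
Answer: -320378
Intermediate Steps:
O = -25026 (O = -2 + (-136*1656)/9 = -2 + (1/9)*(-225216) = -2 - 25024 = -25026)
-345404 - O = -345404 - 1*(-25026) = -345404 + 25026 = -320378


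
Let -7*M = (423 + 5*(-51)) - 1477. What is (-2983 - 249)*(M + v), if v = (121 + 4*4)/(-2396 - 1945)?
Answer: -2623188160/4341 ≈ -6.0428e+5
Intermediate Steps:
M = 187 (M = -((423 + 5*(-51)) - 1477)/7 = -((423 - 255) - 1477)/7 = -(168 - 1477)/7 = -1/7*(-1309) = 187)
v = -137/4341 (v = (121 + 16)/(-4341) = 137*(-1/4341) = -137/4341 ≈ -0.031560)
(-2983 - 249)*(M + v) = (-2983 - 249)*(187 - 137/4341) = -3232*811630/4341 = -2623188160/4341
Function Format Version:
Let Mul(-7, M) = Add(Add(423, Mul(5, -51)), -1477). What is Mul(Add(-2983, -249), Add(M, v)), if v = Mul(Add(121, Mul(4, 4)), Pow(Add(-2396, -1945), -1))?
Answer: Rational(-2623188160, 4341) ≈ -6.0428e+5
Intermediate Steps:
M = 187 (M = Mul(Rational(-1, 7), Add(Add(423, Mul(5, -51)), -1477)) = Mul(Rational(-1, 7), Add(Add(423, -255), -1477)) = Mul(Rational(-1, 7), Add(168, -1477)) = Mul(Rational(-1, 7), -1309) = 187)
v = Rational(-137, 4341) (v = Mul(Add(121, 16), Pow(-4341, -1)) = Mul(137, Rational(-1, 4341)) = Rational(-137, 4341) ≈ -0.031560)
Mul(Add(-2983, -249), Add(M, v)) = Mul(Add(-2983, -249), Add(187, Rational(-137, 4341))) = Mul(-3232, Rational(811630, 4341)) = Rational(-2623188160, 4341)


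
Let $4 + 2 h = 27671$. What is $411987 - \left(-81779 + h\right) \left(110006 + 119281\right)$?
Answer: $\frac{31158863691}{2} \approx 1.5579 \cdot 10^{10}$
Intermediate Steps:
$h = \frac{27667}{2}$ ($h = -2 + \frac{1}{2} \cdot 27671 = -2 + \frac{27671}{2} = \frac{27667}{2} \approx 13834.0$)
$411987 - \left(-81779 + h\right) \left(110006 + 119281\right) = 411987 - \left(-81779 + \frac{27667}{2}\right) \left(110006 + 119281\right) = 411987 - \left(- \frac{135891}{2}\right) 229287 = 411987 - - \frac{31158039717}{2} = 411987 + \frac{31158039717}{2} = \frac{31158863691}{2}$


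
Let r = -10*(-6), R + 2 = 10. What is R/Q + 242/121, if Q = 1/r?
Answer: 482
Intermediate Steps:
R = 8 (R = -2 + 10 = 8)
r = 60
Q = 1/60 ≈ 0.016667
R/Q + 242/121 = 8/(1/60) + 242/121 = 8*60 + 242*(1/121) = 480 + 2 = 482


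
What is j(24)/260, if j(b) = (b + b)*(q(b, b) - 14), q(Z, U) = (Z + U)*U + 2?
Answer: 2736/13 ≈ 210.46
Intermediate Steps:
q(Z, U) = 2 + U*(U + Z) (q(Z, U) = (U + Z)*U + 2 = U*(U + Z) + 2 = 2 + U*(U + Z))
j(b) = 2*b*(-12 + 2*b²) (j(b) = (b + b)*((2 + b² + b*b) - 14) = (2*b)*((2 + b² + b²) - 14) = (2*b)*((2 + 2*b²) - 14) = (2*b)*(-12 + 2*b²) = 2*b*(-12 + 2*b²))
j(24)/260 = (4*24*(-6 + 24²))/260 = (4*24*(-6 + 576))*(1/260) = (4*24*570)*(1/260) = 54720*(1/260) = 2736/13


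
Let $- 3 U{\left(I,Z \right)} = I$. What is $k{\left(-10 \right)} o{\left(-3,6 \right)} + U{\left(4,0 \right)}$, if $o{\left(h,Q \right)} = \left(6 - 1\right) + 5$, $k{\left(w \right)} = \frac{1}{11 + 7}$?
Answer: $- \frac{7}{9} \approx -0.77778$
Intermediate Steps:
$k{\left(w \right)} = \frac{1}{18}$
$o{\left(h,Q \right)} = 10$ ($o{\left(h,Q \right)} = \left(6 - 1\right) + 5 = 5 + 5 = 10$)
$U{\left(I,Z \right)} = - \frac{I}{3}$
$k{\left(-10 \right)} o{\left(-3,6 \right)} + U{\left(4,0 \right)} = \frac{1}{18} \cdot 10 - \frac{4}{3} = \frac{5}{9} - \frac{4}{3} = - \frac{7}{9}$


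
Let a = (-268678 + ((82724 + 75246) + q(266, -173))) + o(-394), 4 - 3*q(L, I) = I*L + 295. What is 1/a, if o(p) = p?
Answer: -3/287579 ≈ -1.0432e-5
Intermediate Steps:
q(L, I) = -97 - I*L/3 (q(L, I) = 4/3 - (I*L + 295)/3 = 4/3 - (295 + I*L)/3 = 4/3 + (-295/3 - I*L/3) = -97 - I*L/3)
a = -287579/3 (a = (-268678 + ((82724 + 75246) + (-97 - ⅓*(-173)*266))) - 394 = (-268678 + (157970 + (-97 + 46018/3))) - 394 = (-268678 + (157970 + 45727/3)) - 394 = (-268678 + 519637/3) - 394 = -286397/3 - 394 = -287579/3 ≈ -95860.)
1/a = 1/(-287579/3) = -3/287579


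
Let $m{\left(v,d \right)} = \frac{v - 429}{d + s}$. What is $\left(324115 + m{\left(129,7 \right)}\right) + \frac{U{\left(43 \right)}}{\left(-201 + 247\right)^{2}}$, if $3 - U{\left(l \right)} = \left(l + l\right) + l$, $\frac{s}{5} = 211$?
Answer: $\frac{60695655539}{187266} \approx 3.2411 \cdot 10^{5}$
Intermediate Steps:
$s = 1055$ ($s = 5 \cdot 211 = 1055$)
$U{\left(l \right)} = 3 - 3 l$ ($U{\left(l \right)} = 3 - \left(\left(l + l\right) + l\right) = 3 - \left(2 l + l\right) = 3 - 3 l$)
$m{\left(v,d \right)} = \frac{-429 + v}{1055 + d}$ ($m{\left(v,d \right)} = \frac{v - 429}{d + 1055} = \frac{-429 + v}{1055 + d}$)
$\left(324115 + m{\left(129,7 \right)}\right) + \frac{U{\left(43 \right)}}{\left(-201 + 247\right)^{2}} = \left(324115 + \frac{-429 + 129}{1055 + 7}\right) + \frac{3 - 129}{\left(-201 + 247\right)^{2}} = \left(324115 + \frac{1}{1062} \left(-300\right)\right) + \frac{3 - 129}{46^{2}} = \left(324115 + \frac{1}{1062} \left(-300\right)\right) - \frac{126}{2116} = \left(324115 - \frac{50}{177}\right) - \frac{63}{1058} = \frac{57368305}{177} - \frac{63}{1058} = \frac{60695655539}{187266}$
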